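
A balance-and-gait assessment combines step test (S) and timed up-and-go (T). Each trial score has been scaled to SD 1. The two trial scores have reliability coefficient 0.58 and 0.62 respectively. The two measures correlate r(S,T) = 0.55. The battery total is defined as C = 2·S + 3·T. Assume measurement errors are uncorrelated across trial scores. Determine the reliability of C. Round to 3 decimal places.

0.740

Var(C) = 2² + 3² + 2·[6·0.55] = 13 + 6.6 = 19.6.
Because errors are independent across components, Cov(Tᵢ,Tⱼ) = Cov(Xᵢ,Xⱼ); the off-diagonal part of the true-score variance is the same as above.
True-score variance = [2²·0.58 + 3²·0.62] + 6.6 = 7.9 + 6.6 = 14.5.
Reliability = 14.5 / 19.6 = 0.740.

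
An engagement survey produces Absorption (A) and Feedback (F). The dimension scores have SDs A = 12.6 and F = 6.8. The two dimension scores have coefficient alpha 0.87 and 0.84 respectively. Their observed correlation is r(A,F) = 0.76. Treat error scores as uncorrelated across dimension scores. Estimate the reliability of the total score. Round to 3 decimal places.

0.916

Var(A+F) = 12.6² + 6.8² + 2·[12.6·6.8·0.76] = 205 + 130.234 = 335.234.
Because errors are independent across components, Cov(Tᵢ,Tⱼ) = Cov(Xᵢ,Xⱼ); the off-diagonal part of the true-score variance is the same as above.
True-score variance = [12.6²·0.87 + 6.8²·0.84] + 130.234 = 176.963 + 130.234 = 307.196.
Reliability = 307.196 / 335.234 = 0.916.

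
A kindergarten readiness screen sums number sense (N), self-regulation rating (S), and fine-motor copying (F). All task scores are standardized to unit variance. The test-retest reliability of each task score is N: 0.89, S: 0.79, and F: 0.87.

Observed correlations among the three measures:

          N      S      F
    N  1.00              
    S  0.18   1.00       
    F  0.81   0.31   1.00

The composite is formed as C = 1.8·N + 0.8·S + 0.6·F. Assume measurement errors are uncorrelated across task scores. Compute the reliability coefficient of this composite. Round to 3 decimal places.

Var(C) = 1.8² + 0.8² + 0.6² + 2·[1.44·0.18 + 1.08·0.81 + 0.48·0.31] = 4.24 + 2.5656 = 6.8056.
Because errors are independent across components, Cov(Tᵢ,Tⱼ) = Cov(Xᵢ,Xⱼ); the off-diagonal part of the true-score variance is the same as above.
True-score variance = [1.8²·0.89 + 0.8²·0.79 + 0.6²·0.87] + 2.5656 = 3.7024 + 2.5656 = 6.268.
Reliability = 6.268 / 6.8056 = 0.921.

0.921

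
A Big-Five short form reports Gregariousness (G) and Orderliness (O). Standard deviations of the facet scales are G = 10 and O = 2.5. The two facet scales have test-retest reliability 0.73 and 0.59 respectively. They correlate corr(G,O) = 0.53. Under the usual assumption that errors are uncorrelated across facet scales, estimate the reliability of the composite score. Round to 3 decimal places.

0.777

Var(G+O) = 10² + 2.5² + 2·[10·2.5·0.53] = 106.25 + 26.5 = 132.75.
Because errors are independent across components, Cov(Tᵢ,Tⱼ) = Cov(Xᵢ,Xⱼ); the off-diagonal part of the true-score variance is the same as above.
True-score variance = [10²·0.73 + 2.5²·0.59] + 26.5 = 76.6875 + 26.5 = 103.188.
Reliability = 103.188 / 132.75 = 0.777.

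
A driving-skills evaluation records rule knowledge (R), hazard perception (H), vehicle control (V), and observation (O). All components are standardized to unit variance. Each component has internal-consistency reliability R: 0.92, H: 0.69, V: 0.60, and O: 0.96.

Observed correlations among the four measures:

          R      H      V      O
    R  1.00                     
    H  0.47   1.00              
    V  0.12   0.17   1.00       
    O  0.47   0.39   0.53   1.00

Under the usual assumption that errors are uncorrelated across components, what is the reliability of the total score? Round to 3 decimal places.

0.900

Var(R+H+V+O) = 4 + 2·[0.47 + 0.12 + 0.47 + 0.17 + 0.39 + 0.53] = 4 + 4.3 = 8.3.
With uncorrelated errors the cross-covariances are all true-score covariance, so they carry over unchanged; only the diagonal terms shrink to ρᵢσᵢ².
True-score variance = [0.92 + 0.69 + 0.60 + 0.96] + 4.3 = 3.17 + 4.3 = 7.47.
Reliability = 7.47 / 8.3 = 0.900.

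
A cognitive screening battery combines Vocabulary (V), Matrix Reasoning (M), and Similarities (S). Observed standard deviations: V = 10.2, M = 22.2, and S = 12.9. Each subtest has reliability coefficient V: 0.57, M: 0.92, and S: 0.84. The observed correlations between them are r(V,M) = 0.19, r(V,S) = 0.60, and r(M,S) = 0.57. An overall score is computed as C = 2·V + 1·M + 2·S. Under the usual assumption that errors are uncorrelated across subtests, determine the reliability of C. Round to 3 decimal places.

Var(C) = 2²·10.2² + 22.2² + 2²·12.9² + 2·[2·10.2·22.2·0.19 + 4·10.2·12.9·0.60 + 2·22.2·12.9·0.57] = 1574.64 + 1456.62 = 3031.26.
Because errors are independent across components, Cov(Tᵢ,Tⱼ) = Cov(Xᵢ,Xⱼ); the off-diagonal part of the true-score variance is the same as above.
True-score variance = [2²·10.2²·0.57 + 22.2²·0.92 + 2²·12.9²·0.84] + 1456.62 = 1249.76 + 1456.62 = 2706.39.
Reliability = 2706.39 / 3031.26 = 0.893.

0.893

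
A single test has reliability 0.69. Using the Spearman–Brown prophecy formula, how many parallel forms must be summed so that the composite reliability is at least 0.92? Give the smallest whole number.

k ≥ ρ*(1−ρ₁)/(ρ₁(1−ρ*)) = 0.92·0.31 / (0.69·0.08) = 5.167.
Smallest integer k = 6.

6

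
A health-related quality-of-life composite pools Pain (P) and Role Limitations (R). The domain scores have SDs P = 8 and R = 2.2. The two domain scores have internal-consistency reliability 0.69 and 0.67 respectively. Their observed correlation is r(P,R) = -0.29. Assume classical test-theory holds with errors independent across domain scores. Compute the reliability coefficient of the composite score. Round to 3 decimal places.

Var(P+R) = 8² + 2.2² + 2·[8·2.2·(-0.29)] = 68.84 − 10.208 = 58.632.
Because errors are independent across components, Cov(Tᵢ,Tⱼ) = Cov(Xᵢ,Xⱼ); the off-diagonal part of the true-score variance is the same as above.
True-score variance = [8²·0.69 + 2.2²·0.67] − 10.208 = 47.4028 − 10.208 = 37.1948.
Reliability = 37.1948 / 58.632 = 0.634.

0.634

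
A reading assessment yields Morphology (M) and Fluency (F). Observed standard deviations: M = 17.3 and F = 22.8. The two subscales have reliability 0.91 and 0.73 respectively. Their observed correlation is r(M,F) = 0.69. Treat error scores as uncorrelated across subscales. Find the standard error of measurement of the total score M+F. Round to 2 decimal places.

Var(total) = 819.13 + 544.327 = 1363.46.
True-score variance = 651.837 + 544.327 = 1196.16, so reliability = 0.8773.
Error variance = 1363.46 − 1196.16 = 167.293; SEM = √167.293 = 12.93.

12.93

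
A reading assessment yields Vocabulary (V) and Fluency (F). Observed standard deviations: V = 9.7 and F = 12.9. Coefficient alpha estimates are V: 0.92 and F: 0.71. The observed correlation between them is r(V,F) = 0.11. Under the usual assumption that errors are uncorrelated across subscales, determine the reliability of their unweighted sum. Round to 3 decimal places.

0.806

Var(V+F) = 9.7² + 12.9² + 2·[9.7·12.9·0.11] = 260.5 + 27.5286 = 288.029.
With uncorrelated errors the cross-covariances are all true-score covariance, so they carry over unchanged; only the diagonal terms shrink to ρᵢσᵢ².
True-score variance = [9.7²·0.92 + 12.9²·0.71] + 27.5286 = 204.714 + 27.5286 = 232.242.
Reliability = 232.242 / 288.029 = 0.806.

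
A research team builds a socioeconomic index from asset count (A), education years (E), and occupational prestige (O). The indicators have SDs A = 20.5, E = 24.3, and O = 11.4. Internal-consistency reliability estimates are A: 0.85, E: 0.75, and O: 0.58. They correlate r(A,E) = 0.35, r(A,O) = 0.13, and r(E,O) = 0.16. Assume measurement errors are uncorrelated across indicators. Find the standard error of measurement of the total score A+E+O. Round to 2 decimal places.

Var(total) = 1140.7 + 498.113 = 1638.81.
True-score variance = 875.457 + 498.113 = 1373.57, so reliability = 0.8381.
Error variance = 1638.81 − 1373.57 = 265.243; SEM = √265.243 = 16.29.

16.29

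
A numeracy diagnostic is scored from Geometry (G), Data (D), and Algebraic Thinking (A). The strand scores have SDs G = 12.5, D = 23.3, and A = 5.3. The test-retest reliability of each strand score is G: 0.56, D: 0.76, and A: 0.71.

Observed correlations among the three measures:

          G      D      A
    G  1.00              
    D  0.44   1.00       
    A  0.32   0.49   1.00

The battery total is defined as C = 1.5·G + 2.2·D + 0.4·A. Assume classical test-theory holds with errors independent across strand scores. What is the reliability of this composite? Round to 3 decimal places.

0.801

Var(C) = 1.5²·12.5² + 2.2²·23.3² + 0.4²·5.3² + 2·[3.3·12.5·23.3·0.44 + 0.6·12.5·5.3·0.32 + 0.88·23.3·5.3·0.49] = 2983.64 + 977.728 = 3961.37.
Under uncorrelated errors the observed covariances equal the true-score covariances, so only the own-variance terms attenuate.
True-score variance = [1.5²·12.5²·0.56 + 2.2²·23.3²·0.76 + 0.4²·5.3²·0.71] + 977.728 = 2197.03 + 977.728 = 3174.76.
Reliability = 3174.76 / 3961.37 = 0.801.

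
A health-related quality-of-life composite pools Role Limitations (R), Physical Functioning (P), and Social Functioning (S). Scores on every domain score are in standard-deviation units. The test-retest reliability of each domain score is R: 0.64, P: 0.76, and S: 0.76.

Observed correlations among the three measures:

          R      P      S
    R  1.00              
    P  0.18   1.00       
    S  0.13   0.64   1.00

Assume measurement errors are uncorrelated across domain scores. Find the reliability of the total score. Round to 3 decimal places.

Var(R+P+S) = 3 + 2·[0.18 + 0.13 + 0.64] = 3 + 1.9 = 4.9.
Under uncorrelated errors the observed covariances equal the true-score covariances, so only the own-variance terms attenuate.
True-score variance = [0.64 + 0.76 + 0.76] + 1.9 = 2.16 + 1.9 = 4.06.
Reliability = 4.06 / 4.9 = 0.829.

0.829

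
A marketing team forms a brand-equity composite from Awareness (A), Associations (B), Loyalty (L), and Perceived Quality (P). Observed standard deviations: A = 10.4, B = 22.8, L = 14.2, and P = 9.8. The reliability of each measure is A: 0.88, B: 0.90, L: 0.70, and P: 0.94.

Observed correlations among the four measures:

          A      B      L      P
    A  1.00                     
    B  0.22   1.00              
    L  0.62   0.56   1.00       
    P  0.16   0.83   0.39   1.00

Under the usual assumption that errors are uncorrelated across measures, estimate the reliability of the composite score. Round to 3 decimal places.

Var(A+B+L+P) = 10.4² + 22.8² + 14.2² + 9.8² + 2·[10.4·22.8·0.22 + 10.4·14.2·0.62 + 10.4·9.8·0.16 + 22.8·14.2·0.56 + 22.8·9.8·0.83 + 14.2·9.8·0.39] = 925.68 + 1162.14 = 2087.82.
Under uncorrelated errors the observed covariances equal the true-score covariances, so only the own-variance terms attenuate.
True-score variance = [10.4²·0.88 + 22.8²·0.90 + 14.2²·0.70 + 9.8²·0.94] + 1162.14 = 794.462 + 1162.14 = 1956.6.
Reliability = 1956.6 / 2087.82 = 0.937.

0.937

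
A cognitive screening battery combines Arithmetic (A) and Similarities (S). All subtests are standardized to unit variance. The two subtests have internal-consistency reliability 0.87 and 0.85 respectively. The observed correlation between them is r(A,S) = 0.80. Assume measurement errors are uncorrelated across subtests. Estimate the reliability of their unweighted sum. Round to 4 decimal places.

Var(A+S) = 2 + 2·[0.80] = 2 + 1.6 = 3.6.
Under uncorrelated errors the observed covariances equal the true-score covariances, so only the own-variance terms attenuate.
True-score variance = [0.87 + 0.85] + 1.6 = 1.72 + 1.6 = 3.32.
Reliability = 3.32 / 3.6 = 0.9222.

0.9222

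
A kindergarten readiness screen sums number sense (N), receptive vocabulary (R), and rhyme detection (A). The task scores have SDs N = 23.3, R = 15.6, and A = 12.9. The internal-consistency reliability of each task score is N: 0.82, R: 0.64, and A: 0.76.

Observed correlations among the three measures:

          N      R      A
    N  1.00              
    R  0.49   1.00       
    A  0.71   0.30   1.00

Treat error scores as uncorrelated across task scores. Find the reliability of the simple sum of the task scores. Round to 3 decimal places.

0.879

Var(N+R+A) = 23.3² + 15.6² + 12.9² + 2·[23.3·15.6·0.49 + 23.3·12.9·0.71 + 15.6·12.9·0.30] = 952.66 + 903.764 = 1856.42.
Because errors are independent across components, Cov(Tᵢ,Tⱼ) = Cov(Xᵢ,Xⱼ); the off-diagonal part of the true-score variance is the same as above.
True-score variance = [23.3²·0.82 + 15.6²·0.64 + 12.9²·0.76] + 903.764 = 727.392 + 903.764 = 1631.16.
Reliability = 1631.16 / 1856.42 = 0.879.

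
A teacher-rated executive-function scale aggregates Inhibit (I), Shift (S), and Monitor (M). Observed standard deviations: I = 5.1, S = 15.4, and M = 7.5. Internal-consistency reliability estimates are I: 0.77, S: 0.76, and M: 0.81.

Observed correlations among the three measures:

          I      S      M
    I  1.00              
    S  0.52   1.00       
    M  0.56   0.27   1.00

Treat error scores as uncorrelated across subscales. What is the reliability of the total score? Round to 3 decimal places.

Var(I+S+M) = 5.1² + 15.4² + 7.5² + 2·[5.1·15.4·0.52 + 5.1·7.5·0.56 + 15.4·7.5·0.27] = 319.42 + 186.892 = 506.312.
Because errors are independent across components, Cov(Tᵢ,Tⱼ) = Cov(Xᵢ,Xⱼ); the off-diagonal part of the true-score variance is the same as above.
True-score variance = [5.1²·0.77 + 15.4²·0.76 + 7.5²·0.81] + 186.892 = 245.832 + 186.892 = 432.723.
Reliability = 432.723 / 506.312 = 0.855.

0.855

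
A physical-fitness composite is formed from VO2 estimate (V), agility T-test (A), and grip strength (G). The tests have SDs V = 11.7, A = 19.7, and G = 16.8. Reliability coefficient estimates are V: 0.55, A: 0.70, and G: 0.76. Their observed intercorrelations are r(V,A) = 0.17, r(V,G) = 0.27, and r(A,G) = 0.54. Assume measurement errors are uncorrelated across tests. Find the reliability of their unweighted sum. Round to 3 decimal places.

Var(V+A+G) = 11.7² + 19.7² + 16.8² + 2·[11.7·19.7·0.17 + 11.7·16.8·0.27 + 19.7·16.8·0.54] = 807.22 + 541.946 = 1349.17.
Because errors are independent across components, Cov(Tᵢ,Tⱼ) = Cov(Xᵢ,Xⱼ); the off-diagonal part of the true-score variance is the same as above.
True-score variance = [11.7²·0.55 + 19.7²·0.70 + 16.8²·0.76] + 541.946 = 561.455 + 541.946 = 1103.4.
Reliability = 1103.4 / 1349.17 = 0.818.

0.818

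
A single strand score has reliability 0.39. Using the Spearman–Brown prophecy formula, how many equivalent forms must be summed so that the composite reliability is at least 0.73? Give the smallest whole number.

k ≥ ρ*(1−ρ₁)/(ρ₁(1−ρ*)) = 0.73·0.61 / (0.39·0.27) = 4.229.
Smallest integer k = 5.

5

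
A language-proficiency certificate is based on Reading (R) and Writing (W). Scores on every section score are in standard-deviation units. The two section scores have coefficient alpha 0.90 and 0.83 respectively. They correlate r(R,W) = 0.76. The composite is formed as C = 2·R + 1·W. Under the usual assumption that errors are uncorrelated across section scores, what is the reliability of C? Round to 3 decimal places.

Var(C) = 2² + 1 + 2·[2·0.76] = 5 + 3.04 = 8.04.
Under uncorrelated errors the observed covariances equal the true-score covariances, so only the own-variance terms attenuate.
True-score variance = [2²·0.90 + 0.83] + 3.04 = 4.43 + 3.04 = 7.47.
Reliability = 7.47 / 8.04 = 0.929.

0.929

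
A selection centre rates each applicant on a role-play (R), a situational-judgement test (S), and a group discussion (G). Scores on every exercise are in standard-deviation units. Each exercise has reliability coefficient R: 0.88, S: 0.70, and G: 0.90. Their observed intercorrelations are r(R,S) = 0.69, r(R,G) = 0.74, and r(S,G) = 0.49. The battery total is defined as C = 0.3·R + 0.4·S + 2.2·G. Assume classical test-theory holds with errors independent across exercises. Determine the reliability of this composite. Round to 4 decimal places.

Var(C) = 0.3² + 0.4² + 2.2² + 2·[0.12·0.69 + 0.66·0.74 + 0.88·0.49] = 5.09 + 2.0048 = 7.0948.
Because errors are independent across components, Cov(Tᵢ,Tⱼ) = Cov(Xᵢ,Xⱼ); the off-diagonal part of the true-score variance is the same as above.
True-score variance = [0.3²·0.88 + 0.4²·0.70 + 2.2²·0.90] + 2.0048 = 4.5472 + 2.0048 = 6.552.
Reliability = 6.552 / 7.0948 = 0.9235.

0.9235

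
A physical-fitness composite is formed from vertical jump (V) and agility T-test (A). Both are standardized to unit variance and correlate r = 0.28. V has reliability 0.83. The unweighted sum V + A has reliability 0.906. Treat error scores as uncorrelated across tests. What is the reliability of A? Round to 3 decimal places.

Var(V+A) = 2 + 2·0.28 = 2.560.
True-score variance = ρ_V + ρ_A + 2·0.28, so 0.906 = (0.83 + ρ_A + 0.56) / 2.560.
ρ_A = 0.906·2.560 − 0.83 − 0.56 = 0.929.

0.929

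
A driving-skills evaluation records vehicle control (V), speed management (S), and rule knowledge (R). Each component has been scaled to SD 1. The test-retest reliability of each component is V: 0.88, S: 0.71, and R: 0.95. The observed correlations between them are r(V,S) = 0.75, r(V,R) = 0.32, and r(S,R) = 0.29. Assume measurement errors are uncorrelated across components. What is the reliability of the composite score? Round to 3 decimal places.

Var(V+S+R) = 3 + 2·[0.75 + 0.32 + 0.29] = 3 + 2.72 = 5.72.
Under uncorrelated errors the observed covariances equal the true-score covariances, so only the own-variance terms attenuate.
True-score variance = [0.88 + 0.71 + 0.95] + 2.72 = 2.54 + 2.72 = 5.26.
Reliability = 5.26 / 5.72 = 0.920.

0.920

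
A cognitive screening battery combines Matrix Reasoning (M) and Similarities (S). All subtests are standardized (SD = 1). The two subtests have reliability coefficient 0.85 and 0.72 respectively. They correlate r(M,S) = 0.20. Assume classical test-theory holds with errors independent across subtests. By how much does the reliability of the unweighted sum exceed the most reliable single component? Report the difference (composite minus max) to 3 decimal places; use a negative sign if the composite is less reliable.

Var(sum) = 2 + 0.4 = 2.4; true-score variance = 1.57 + 0.4 = 1.97; composite reliability = 0.8208.
Max component reliability = 0.8500.
Difference = 0.8208 − 0.8500 = -0.029.

-0.029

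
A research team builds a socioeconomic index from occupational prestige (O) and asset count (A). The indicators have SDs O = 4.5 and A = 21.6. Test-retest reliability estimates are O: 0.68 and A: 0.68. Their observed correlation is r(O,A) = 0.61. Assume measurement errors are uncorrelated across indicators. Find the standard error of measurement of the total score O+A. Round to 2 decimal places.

Var(total) = 486.81 + 118.584 = 605.394.
True-score variance = 331.031 + 118.584 = 449.615, so reliability = 0.7427.
Error variance = 605.394 − 449.615 = 155.779; SEM = √155.779 = 12.48.

12.48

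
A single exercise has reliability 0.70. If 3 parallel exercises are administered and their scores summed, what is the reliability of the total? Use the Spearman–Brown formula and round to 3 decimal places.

0.875

ρ_k = kρ / (1 + (k−1)ρ) = 3·0.70 / (1 + 2·0.70) = 2.100 / 2.400 = 0.875.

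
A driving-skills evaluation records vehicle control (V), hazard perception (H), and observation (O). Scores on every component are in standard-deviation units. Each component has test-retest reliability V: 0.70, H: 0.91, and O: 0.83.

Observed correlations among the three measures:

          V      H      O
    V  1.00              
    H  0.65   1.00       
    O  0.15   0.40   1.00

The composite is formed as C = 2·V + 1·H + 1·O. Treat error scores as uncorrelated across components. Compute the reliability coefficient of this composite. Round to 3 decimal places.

Var(C) = 2² + 1 + 1 + 2·[2·0.65 + 2·0.15 + 0.40] = 6 + 4 = 10.
With uncorrelated errors the cross-covariances are all true-score covariance, so they carry over unchanged; only the diagonal terms shrink to ρᵢσᵢ².
True-score variance = [2²·0.70 + 0.91 + 0.83] + 4 = 4.54 + 4 = 8.54.
Reliability = 8.54 / 10 = 0.854.

0.854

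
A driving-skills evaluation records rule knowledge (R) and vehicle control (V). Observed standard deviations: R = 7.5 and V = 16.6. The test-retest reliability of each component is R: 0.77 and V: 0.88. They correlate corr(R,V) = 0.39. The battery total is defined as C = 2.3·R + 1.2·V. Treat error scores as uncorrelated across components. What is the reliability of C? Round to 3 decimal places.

Var(C) = 2.3²·7.5² + 1.2²·16.6² + 2·[2.76·7.5·16.6·0.39] = 694.369 + 268.024 = 962.392.
Because errors are independent across components, Cov(Tᵢ,Tⱼ) = Cov(Xᵢ,Xⱼ); the off-diagonal part of the true-score variance is the same as above.
True-score variance = [2.3²·7.5²·0.77 + 1.2²·16.6²·0.88] + 268.024 = 578.313 + 268.024 = 846.336.
Reliability = 846.336 / 962.392 = 0.879.

0.879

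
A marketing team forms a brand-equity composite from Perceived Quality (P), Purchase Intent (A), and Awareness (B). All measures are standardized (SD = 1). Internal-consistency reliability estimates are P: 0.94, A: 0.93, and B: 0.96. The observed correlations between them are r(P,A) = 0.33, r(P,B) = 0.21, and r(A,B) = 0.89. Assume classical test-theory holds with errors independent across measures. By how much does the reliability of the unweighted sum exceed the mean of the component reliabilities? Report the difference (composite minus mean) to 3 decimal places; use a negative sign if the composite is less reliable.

Var(sum) = 3 + 2.86 = 5.86; true-score variance = 2.83 + 2.86 = 5.69; composite reliability = 0.9710.
Mean component reliability = 0.9433.
Difference = 0.9710 − 0.9433 = 0.028.

0.028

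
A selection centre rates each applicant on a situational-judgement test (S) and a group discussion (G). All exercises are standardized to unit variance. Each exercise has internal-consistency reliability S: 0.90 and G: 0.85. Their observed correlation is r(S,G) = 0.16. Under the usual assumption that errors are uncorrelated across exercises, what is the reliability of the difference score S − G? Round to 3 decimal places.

0.851

Var(S−G) = 1 + 1 − 2·0.16 = 2 − 0.32 = 1.68.
With uncorrelated errors the cross-covariances are all true-score covariance, so they carry over unchanged; only the diagonal terms shrink to ρᵢσᵢ².
True-score variance = [0.90 + 0.85] − 0.32 = 1.75 − 0.32 = 1.43.
Reliability = 1.43 / 1.68 = 0.851.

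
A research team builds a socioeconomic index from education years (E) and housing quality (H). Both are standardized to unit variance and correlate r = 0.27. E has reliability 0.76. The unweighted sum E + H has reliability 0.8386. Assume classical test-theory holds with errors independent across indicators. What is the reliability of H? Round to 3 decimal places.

0.830

Var(E+H) = 2 + 2·0.27 = 2.540.
True-score variance = ρ_E + ρ_H + 2·0.27, so 0.8386 = (0.76 + ρ_H + 0.54) / 2.540.
ρ_H = 0.8386·2.540 − 0.76 − 0.54 = 0.830.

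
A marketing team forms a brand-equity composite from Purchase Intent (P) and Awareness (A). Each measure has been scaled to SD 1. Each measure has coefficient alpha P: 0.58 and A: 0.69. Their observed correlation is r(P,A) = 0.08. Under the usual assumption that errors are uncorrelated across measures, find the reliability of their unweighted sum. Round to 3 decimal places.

0.662

Var(P+A) = 2 + 2·[0.08] = 2 + 0.16 = 2.16.
Under uncorrelated errors the observed covariances equal the true-score covariances, so only the own-variance terms attenuate.
True-score variance = [0.58 + 0.69] + 0.16 = 1.27 + 0.16 = 1.43.
Reliability = 1.43 / 2.16 = 0.662.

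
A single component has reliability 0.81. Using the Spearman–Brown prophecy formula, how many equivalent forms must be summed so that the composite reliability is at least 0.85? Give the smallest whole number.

2

k ≥ ρ*(1−ρ₁)/(ρ₁(1−ρ*)) = 0.85·0.19 / (0.81·0.15) = 1.329.
Smallest integer k = 2.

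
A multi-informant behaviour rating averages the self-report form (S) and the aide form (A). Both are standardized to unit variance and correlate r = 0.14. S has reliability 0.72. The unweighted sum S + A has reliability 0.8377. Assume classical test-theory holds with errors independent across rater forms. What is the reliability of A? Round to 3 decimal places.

Var(S+A) = 2 + 2·0.14 = 2.280.
True-score variance = ρ_S + ρ_A + 2·0.14, so 0.8377 = (0.72 + ρ_A + 0.28) / 2.280.
ρ_A = 0.8377·2.280 − 0.72 − 0.28 = 0.910.

0.910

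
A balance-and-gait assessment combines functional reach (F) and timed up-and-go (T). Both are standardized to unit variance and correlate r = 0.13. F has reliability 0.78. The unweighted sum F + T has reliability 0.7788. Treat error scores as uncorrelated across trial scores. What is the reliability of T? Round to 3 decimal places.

Var(F+T) = 2 + 2·0.13 = 2.260.
True-score variance = ρ_F + ρ_T + 2·0.13, so 0.7788 = (0.78 + ρ_T + 0.26) / 2.260.
ρ_T = 0.7788·2.260 − 0.78 − 0.26 = 0.720.

0.720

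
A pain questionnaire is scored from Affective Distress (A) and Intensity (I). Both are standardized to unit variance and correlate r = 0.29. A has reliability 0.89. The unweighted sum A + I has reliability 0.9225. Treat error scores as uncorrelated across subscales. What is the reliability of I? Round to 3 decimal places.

0.910

Var(A+I) = 2 + 2·0.29 = 2.580.
True-score variance = ρ_A + ρ_I + 2·0.29, so 0.9225 = (0.89 + ρ_I + 0.58) / 2.580.
ρ_I = 0.9225·2.580 − 0.89 − 0.58 = 0.910.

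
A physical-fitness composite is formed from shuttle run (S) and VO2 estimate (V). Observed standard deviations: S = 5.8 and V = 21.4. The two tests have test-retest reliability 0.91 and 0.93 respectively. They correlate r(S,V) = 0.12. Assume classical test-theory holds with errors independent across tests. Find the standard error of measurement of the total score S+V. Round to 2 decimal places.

5.92

Var(total) = 491.6 + 29.7888 = 521.389.
True-score variance = 456.515 + 29.7888 = 486.304, so reliability = 0.9327.
Error variance = 521.389 − 486.304 = 35.0848; SEM = √35.0848 = 5.92.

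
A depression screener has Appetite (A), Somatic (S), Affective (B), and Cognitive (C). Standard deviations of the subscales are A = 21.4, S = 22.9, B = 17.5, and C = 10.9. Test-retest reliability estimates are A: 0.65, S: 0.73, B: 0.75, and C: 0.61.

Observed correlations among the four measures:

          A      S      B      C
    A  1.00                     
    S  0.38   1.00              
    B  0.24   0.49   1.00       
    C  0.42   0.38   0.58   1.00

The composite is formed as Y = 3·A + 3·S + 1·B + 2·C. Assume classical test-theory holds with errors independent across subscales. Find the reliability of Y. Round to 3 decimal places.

Var(Y) = 3²·21.4² + 3²·22.9² + 17.5² + 2²·10.9² + 2·[9·21.4·22.9·0.38 + 3·21.4·17.5·0.24 + 6·21.4·10.9·0.42 + 3·22.9·17.5·0.49 + 6·22.9·10.9·0.38 + 2·17.5·10.9·0.58] = 9622.82 + 7825.89 = 17448.7.
Under uncorrelated errors the observed covariances equal the true-score covariances, so only the own-variance terms attenuate.
True-score variance = [3²·21.4²·0.65 + 3²·22.9²·0.73 + 17.5²·0.75 + 2²·10.9²·0.61] + 7825.89 = 6644.02 + 7825.89 = 14469.9.
Reliability = 14469.9 / 17448.7 = 0.829.

0.829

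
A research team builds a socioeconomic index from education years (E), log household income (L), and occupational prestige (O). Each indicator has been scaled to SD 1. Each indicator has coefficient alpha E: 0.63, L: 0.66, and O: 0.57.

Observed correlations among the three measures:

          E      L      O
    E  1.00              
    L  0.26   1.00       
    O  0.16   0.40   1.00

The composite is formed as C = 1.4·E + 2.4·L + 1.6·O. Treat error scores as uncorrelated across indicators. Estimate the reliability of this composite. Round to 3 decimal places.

Var(C) = 1.4² + 2.4² + 1.6² + 2·[3.36·0.26 + 2.24·0.16 + 3.84·0.40] = 10.28 + 5.536 = 15.816.
Under uncorrelated errors the observed covariances equal the true-score covariances, so only the own-variance terms attenuate.
True-score variance = [1.4²·0.63 + 2.4²·0.66 + 1.6²·0.57] + 5.536 = 6.4956 + 5.536 = 12.0316.
Reliability = 12.0316 / 15.816 = 0.761.

0.761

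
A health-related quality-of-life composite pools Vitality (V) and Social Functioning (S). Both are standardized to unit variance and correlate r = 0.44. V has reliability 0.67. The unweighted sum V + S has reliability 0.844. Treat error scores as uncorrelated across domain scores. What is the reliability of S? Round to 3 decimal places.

0.881

Var(V+S) = 2 + 2·0.44 = 2.880.
True-score variance = ρ_V + ρ_S + 2·0.44, so 0.844 = (0.67 + ρ_S + 0.88) / 2.880.
ρ_S = 0.844·2.880 − 0.67 − 0.88 = 0.881.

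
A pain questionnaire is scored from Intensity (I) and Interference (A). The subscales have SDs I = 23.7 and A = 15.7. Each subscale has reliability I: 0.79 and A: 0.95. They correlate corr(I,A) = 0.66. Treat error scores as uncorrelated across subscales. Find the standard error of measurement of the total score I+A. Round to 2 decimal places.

Var(total) = 808.18 + 491.159 = 1299.34.
True-score variance = 677.901 + 491.159 = 1169.06, so reliability = 0.8997.
Error variance = 1299.34 − 1169.06 = 130.279; SEM = √130.279 = 11.41.

11.41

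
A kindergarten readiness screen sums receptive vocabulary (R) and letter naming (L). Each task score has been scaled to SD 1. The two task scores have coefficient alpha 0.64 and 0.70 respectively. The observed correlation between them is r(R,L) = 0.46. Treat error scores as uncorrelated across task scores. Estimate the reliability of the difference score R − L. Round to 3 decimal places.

Var(R−L) = 1 + 1 − 2·0.46 = 2 − 0.92 = 1.08.
With uncorrelated errors the cross-covariances are all true-score covariance, so they carry over unchanged; only the diagonal terms shrink to ρᵢσᵢ².
True-score variance = [0.64 + 0.70] − 0.92 = 1.34 − 0.92 = 0.42.
Reliability = 0.42 / 1.08 = 0.389.

0.389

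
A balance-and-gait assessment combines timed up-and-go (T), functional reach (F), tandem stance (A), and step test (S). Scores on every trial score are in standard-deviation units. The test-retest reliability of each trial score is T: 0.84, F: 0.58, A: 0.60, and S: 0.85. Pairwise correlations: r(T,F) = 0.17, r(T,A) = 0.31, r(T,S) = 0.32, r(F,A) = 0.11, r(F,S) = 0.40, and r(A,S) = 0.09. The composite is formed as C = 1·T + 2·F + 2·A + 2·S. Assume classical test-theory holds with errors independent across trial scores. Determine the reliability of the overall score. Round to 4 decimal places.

0.8076

Var(C) = 1 + 2² + 2² + 2² + 2·[2·0.17 + 2·0.31 + 2·0.32 + 4·0.11 + 4·0.40 + 4·0.09] = 13 + 8 = 21.
With uncorrelated errors the cross-covariances are all true-score covariance, so they carry over unchanged; only the diagonal terms shrink to ρᵢσᵢ².
True-score variance = [0.84 + 2²·0.58 + 2²·0.60 + 2²·0.85] + 8 = 8.96 + 8 = 16.96.
Reliability = 16.96 / 21 = 0.8076.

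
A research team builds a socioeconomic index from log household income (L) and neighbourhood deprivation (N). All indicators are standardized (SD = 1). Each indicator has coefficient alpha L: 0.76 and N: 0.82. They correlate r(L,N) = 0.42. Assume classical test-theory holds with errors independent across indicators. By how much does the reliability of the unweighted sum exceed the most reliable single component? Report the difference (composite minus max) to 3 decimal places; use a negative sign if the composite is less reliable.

Var(sum) = 2 + 0.84 = 2.84; true-score variance = 1.58 + 0.84 = 2.42; composite reliability = 0.8521.
Max component reliability = 0.8200.
Difference = 0.8521 − 0.8200 = 0.032.

0.032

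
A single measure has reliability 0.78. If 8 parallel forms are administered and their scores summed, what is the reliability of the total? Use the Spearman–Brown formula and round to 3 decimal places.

0.966

ρ_k = kρ / (1 + (k−1)ρ) = 8·0.78 / (1 + 7·0.78) = 6.240 / 6.460 = 0.966.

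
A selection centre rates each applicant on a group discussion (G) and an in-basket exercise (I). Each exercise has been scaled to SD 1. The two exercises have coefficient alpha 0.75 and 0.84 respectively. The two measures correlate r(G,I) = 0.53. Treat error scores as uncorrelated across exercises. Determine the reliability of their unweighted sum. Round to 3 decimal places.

0.866

Var(G+I) = 2 + 2·[0.53] = 2 + 1.06 = 3.06.
With uncorrelated errors the cross-covariances are all true-score covariance, so they carry over unchanged; only the diagonal terms shrink to ρᵢσᵢ².
True-score variance = [0.75 + 0.84] + 1.06 = 1.59 + 1.06 = 2.65.
Reliability = 2.65 / 3.06 = 0.866.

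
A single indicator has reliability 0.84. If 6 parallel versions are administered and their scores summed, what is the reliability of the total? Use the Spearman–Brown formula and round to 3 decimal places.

ρ_k = kρ / (1 + (k−1)ρ) = 6·0.84 / (1 + 5·0.84) = 5.040 / 5.200 = 0.969.

0.969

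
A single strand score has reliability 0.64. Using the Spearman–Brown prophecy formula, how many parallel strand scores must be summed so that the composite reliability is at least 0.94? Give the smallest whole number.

9

k ≥ ρ*(1−ρ₁)/(ρ₁(1−ρ*)) = 0.94·0.36 / (0.64·0.06) = 8.812.
Smallest integer k = 9.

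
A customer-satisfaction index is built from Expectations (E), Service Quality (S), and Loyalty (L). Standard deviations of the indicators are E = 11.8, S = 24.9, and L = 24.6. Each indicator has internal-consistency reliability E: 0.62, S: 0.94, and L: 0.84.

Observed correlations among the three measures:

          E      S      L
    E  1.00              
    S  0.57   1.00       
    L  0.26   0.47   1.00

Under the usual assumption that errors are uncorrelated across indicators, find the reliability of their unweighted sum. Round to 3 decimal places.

Var(E+S+L) = 11.8² + 24.9² + 24.6² + 2·[11.8·24.9·0.57 + 11.8·24.6·0.26 + 24.9·24.6·0.47] = 1364.41 + 1061.69 = 2426.1.
Because errors are independent across components, Cov(Tᵢ,Tⱼ) = Cov(Xᵢ,Xⱼ); the off-diagonal part of the true-score variance is the same as above.
True-score variance = [11.8²·0.62 + 24.9²·0.94 + 24.6²·0.84] + 1061.69 = 1177.47 + 1061.69 = 2239.16.
Reliability = 2239.16 / 2426.1 = 0.923.

0.923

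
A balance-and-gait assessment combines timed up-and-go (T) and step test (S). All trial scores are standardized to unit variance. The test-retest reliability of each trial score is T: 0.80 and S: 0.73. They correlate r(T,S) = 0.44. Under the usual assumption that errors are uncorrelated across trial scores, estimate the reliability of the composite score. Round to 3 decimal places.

0.837

Var(T+S) = 2 + 2·[0.44] = 2 + 0.88 = 2.88.
Because errors are independent across components, Cov(Tᵢ,Tⱼ) = Cov(Xᵢ,Xⱼ); the off-diagonal part of the true-score variance is the same as above.
True-score variance = [0.80 + 0.73] + 0.88 = 1.53 + 0.88 = 2.41.
Reliability = 2.41 / 2.88 = 0.837.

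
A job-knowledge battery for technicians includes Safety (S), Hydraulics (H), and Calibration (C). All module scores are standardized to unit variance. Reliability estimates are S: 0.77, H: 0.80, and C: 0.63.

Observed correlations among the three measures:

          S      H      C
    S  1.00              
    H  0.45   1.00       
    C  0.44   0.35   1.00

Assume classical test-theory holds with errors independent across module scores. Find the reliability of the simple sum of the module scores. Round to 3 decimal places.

Var(S+H+C) = 3 + 2·[0.45 + 0.44 + 0.35] = 3 + 2.48 = 5.48.
With uncorrelated errors the cross-covariances are all true-score covariance, so they carry over unchanged; only the diagonal terms shrink to ρᵢσᵢ².
True-score variance = [0.77 + 0.80 + 0.63] + 2.48 = 2.2 + 2.48 = 4.68.
Reliability = 4.68 / 5.48 = 0.854.

0.854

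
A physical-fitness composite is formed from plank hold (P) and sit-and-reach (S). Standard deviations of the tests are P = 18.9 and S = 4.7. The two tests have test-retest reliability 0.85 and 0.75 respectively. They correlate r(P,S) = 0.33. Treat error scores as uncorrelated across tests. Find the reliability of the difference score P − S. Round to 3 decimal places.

Var(P−S) = 18.9² + 4.7² − 2·18.9·4.7·0.33 = 379.3 − 58.6278 = 320.672.
Because errors are independent across components, Cov(Tᵢ,Tⱼ) = Cov(Xᵢ,Xⱼ); the off-diagonal part of the true-score variance is the same as above.
True-score variance = [18.9²·0.85 + 4.7²·0.75] − 58.6278 = 320.196 − 58.6278 = 261.568.
Reliability = 261.568 / 320.672 = 0.816.

0.816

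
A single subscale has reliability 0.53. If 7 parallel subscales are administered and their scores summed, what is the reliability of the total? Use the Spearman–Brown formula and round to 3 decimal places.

ρ_k = kρ / (1 + (k−1)ρ) = 7·0.53 / (1 + 6·0.53) = 3.710 / 4.180 = 0.888.

0.888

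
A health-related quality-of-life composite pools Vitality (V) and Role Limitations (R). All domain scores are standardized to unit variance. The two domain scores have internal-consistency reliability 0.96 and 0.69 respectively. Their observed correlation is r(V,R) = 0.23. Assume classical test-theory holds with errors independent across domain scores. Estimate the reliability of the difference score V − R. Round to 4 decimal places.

0.7727

Var(V−R) = 1 + 1 − 2·0.23 = 2 − 0.46 = 1.54.
Under uncorrelated errors the observed covariances equal the true-score covariances, so only the own-variance terms attenuate.
True-score variance = [0.96 + 0.69] − 0.46 = 1.65 − 0.46 = 1.19.
Reliability = 1.19 / 1.54 = 0.7727.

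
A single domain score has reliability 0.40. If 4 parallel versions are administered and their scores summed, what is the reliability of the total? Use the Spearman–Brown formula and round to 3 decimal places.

ρ_k = kρ / (1 + (k−1)ρ) = 4·0.40 / (1 + 3·0.40) = 1.600 / 2.200 = 0.727.

0.727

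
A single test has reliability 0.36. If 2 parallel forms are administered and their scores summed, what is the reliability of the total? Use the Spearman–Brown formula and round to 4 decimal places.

0.5294

ρ_k = kρ / (1 + (k−1)ρ) = 2·0.36 / (1 + 1·0.36) = 0.720 / 1.360 = 0.5294.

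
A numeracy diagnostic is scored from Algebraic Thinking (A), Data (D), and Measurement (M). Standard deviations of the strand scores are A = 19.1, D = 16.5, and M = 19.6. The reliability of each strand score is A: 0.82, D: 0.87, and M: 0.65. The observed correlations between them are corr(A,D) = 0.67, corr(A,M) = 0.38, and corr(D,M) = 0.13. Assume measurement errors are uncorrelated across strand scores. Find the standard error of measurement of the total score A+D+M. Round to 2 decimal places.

15.35

Var(total) = 1021.22 + 790.899 = 1812.12.
True-score variance = 785.706 + 790.899 = 1576.6, so reliability = 0.8700.
Error variance = 1812.12 − 1576.6 = 235.514; SEM = √235.514 = 15.35.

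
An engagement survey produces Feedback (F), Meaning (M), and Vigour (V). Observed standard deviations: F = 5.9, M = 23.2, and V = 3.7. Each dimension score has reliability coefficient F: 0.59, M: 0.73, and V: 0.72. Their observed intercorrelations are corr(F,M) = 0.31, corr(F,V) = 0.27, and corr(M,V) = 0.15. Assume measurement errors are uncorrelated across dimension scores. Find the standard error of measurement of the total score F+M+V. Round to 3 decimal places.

Var(total) = 586.74 + 122.406 = 709.146.
True-score variance = 423.31 + 122.406 = 545.716, so reliability = 0.7695.
Error variance = 709.146 − 545.716 = 163.43; SEM = √163.43 = 12.784.

12.784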